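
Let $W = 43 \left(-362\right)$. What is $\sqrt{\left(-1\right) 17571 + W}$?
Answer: $i \sqrt{33137} \approx 182.04 i$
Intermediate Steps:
$W = -15566$
$\sqrt{\left(-1\right) 17571 + W} = \sqrt{\left(-1\right) 17571 - 15566} = \sqrt{-17571 - 15566} = \sqrt{-33137} = i \sqrt{33137}$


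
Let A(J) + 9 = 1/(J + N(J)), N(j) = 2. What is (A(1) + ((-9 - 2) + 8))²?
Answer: 1225/9 ≈ 136.11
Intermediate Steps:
A(J) = -9 + 1/(2 + J) (A(J) = -9 + 1/(J + 2) = -9 + 1/(2 + J))
(A(1) + ((-9 - 2) + 8))² = ((-17 - 9*1)/(2 + 1) + ((-9 - 2) + 8))² = ((-17 - 9)/3 + (-11 + 8))² = ((⅓)*(-26) - 3)² = (-26/3 - 3)² = (-35/3)² = 1225/9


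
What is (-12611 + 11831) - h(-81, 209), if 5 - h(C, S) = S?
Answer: -576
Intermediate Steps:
h(C, S) = 5 - S
(-12611 + 11831) - h(-81, 209) = (-12611 + 11831) - (5 - 1*209) = -780 - (5 - 209) = -780 - 1*(-204) = -780 + 204 = -576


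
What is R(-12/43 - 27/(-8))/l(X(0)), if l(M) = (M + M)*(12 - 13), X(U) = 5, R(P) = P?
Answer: -213/688 ≈ -0.30959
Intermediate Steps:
l(M) = -2*M (l(M) = (2*M)*(-1) = -2*M)
R(-12/43 - 27/(-8))/l(X(0)) = (-12/43 - 27/(-8))/((-2*5)) = (-12*1/43 - 27*(-1/8))/(-10) = (-12/43 + 27/8)*(-1/10) = (1065/344)*(-1/10) = -213/688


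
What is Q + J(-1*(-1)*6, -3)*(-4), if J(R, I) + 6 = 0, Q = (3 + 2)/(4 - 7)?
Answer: 67/3 ≈ 22.333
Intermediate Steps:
Q = -5/3 (Q = 5/(-3) = 5*(-⅓) = -5/3 ≈ -1.6667)
J(R, I) = -6 (J(R, I) = -6 + 0 = -6)
Q + J(-1*(-1)*6, -3)*(-4) = -5/3 - 6*(-4) = -5/3 + 24 = 67/3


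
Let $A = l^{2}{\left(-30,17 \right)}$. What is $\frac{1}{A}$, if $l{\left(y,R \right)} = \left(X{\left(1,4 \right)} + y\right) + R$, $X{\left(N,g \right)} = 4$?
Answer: $\frac{1}{81} \approx 0.012346$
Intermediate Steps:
$l{\left(y,R \right)} = 4 + R + y$ ($l{\left(y,R \right)} = \left(4 + y\right) + R = 4 + R + y$)
$A = 81$ ($A = \left(4 + 17 - 30\right)^{2} = \left(-9\right)^{2} = 81$)
$\frac{1}{A} = \frac{1}{81}$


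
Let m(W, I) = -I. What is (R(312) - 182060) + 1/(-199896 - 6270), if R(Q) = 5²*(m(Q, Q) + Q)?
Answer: -37534581961/206166 ≈ -1.8206e+5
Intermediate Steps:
R(Q) = 0 (R(Q) = 5²*(-Q + Q) = 25*0 = 0)
(R(312) - 182060) + 1/(-199896 - 6270) = (0 - 182060) + 1/(-199896 - 6270) = -182060 + 1/(-206166) = -182060 - 1/206166 = -37534581961/206166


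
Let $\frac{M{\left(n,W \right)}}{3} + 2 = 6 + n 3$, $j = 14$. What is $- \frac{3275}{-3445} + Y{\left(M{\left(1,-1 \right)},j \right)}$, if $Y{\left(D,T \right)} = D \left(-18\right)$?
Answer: $- \frac{259787}{689} \approx -377.05$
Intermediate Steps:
$M{\left(n,W \right)} = 12 + 9 n$ ($M{\left(n,W \right)} = -6 + 3 \left(6 + n 3\right) = -6 + 3 \left(6 + 3 n\right) = -6 + \left(18 + 9 n\right) = 12 + 9 n$)
$Y{\left(D,T \right)} = - 18 D$
$- \frac{3275}{-3445} + Y{\left(M{\left(1,-1 \right)},j \right)} = - \frac{3275}{-3445} - 18 \left(12 + 9 \cdot 1\right) = \left(-3275\right) \left(- \frac{1}{3445}\right) - 18 \left(12 + 9\right) = \frac{655}{689} - 378 = - \frac{259787}{689}$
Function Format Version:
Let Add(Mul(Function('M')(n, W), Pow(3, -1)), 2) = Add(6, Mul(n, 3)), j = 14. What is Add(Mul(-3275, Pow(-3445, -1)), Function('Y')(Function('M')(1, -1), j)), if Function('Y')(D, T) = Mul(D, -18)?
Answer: Rational(-259787, 689) ≈ -377.05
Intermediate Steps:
Function('M')(n, W) = Add(12, Mul(9, n)) (Function('M')(n, W) = Add(-6, Mul(3, Add(6, Mul(n, 3)))) = Add(-6, Mul(3, Add(6, Mul(3, n)))) = Add(-6, Add(18, Mul(9, n))) = Add(12, Mul(9, n)))
Function('Y')(D, T) = Mul(-18, D)
Add(Mul(-3275, Pow(-3445, -1)), Function('Y')(Function('M')(1, -1), j)) = Add(Mul(-3275, Pow(-3445, -1)), Mul(-18, Add(12, Mul(9, 1)))) = Add(Mul(-3275, Rational(-1, 3445)), Mul(-18, Add(12, 9))) = Add(Rational(655, 689), Mul(-18, 21)) = Add(Rational(655, 689), -378) = Rational(-259787, 689)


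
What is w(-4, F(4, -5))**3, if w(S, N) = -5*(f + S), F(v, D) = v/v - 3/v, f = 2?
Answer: 1000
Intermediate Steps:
F(v, D) = 1 - 3/v
w(S, N) = -10 - 5*S (w(S, N) = -5*(2 + S) = -10 - 5*S)
w(-4, F(4, -5))**3 = (-10 - 5*(-4))**3 = (-10 + 20)**3 = 10**3 = 1000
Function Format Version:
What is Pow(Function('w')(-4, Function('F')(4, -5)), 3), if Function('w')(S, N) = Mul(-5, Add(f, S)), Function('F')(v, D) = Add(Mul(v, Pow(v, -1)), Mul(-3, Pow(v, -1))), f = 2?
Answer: 1000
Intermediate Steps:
Function('F')(v, D) = Add(1, Mul(-3, Pow(v, -1)))
Function('w')(S, N) = Add(-10, Mul(-5, S)) (Function('w')(S, N) = Mul(-5, Add(2, S)) = Add(-10, Mul(-5, S)))
Pow(Function('w')(-4, Function('F')(4, -5)), 3) = Pow(Add(-10, Mul(-5, -4)), 3) = Pow(Add(-10, 20), 3) = Pow(10, 3) = 1000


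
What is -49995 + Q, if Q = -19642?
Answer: -69637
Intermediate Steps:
-49995 + Q = -49995 - 19642 = -69637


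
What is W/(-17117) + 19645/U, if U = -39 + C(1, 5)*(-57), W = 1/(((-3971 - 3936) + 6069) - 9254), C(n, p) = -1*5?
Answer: 1864917177013/23352996972 ≈ 79.858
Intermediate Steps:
C(n, p) = -5
W = -1/11092 (W = 1/((-7907 + 6069) - 9254) = 1/(-1838 - 9254) = 1/(-11092) = -1/11092 ≈ -9.0155e-5)
U = 246 (U = -39 - 5*(-57) = -39 + 285 = 246)
W/(-17117) + 19645/U = -1/11092/(-17117) + 19645/246 = -1/11092*(-1/17117) + 19645*(1/246) = 1/189861764 + 19645/246 = 1864917177013/23352996972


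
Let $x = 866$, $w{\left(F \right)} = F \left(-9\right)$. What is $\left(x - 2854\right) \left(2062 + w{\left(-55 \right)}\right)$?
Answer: $-5083316$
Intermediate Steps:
$w{\left(F \right)} = - 9 F$
$\left(x - 2854\right) \left(2062 + w{\left(-55 \right)}\right) = \left(866 - 2854\right) \left(2062 - -495\right) = - 1988 \left(2062 + 495\right) = \left(-1988\right) 2557 = -5083316$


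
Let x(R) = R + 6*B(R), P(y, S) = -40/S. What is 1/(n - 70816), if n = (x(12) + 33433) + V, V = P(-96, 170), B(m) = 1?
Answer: -17/635209 ≈ -2.6763e-5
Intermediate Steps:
V = -4/17 (V = -40/170 = -40*1/170 = -4/17 ≈ -0.23529)
x(R) = 6 + R (x(R) = R + 6*1 = R + 6 = 6 + R)
n = 568663/17 (n = ((6 + 12) + 33433) - 4/17 = (18 + 33433) - 4/17 = 33451 - 4/17 = 568663/17 ≈ 33451.)
1/(n - 70816) = 1/(568663/17 - 70816) = 1/(-635209/17) = -17/635209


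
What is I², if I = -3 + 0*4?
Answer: 9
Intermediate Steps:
I = -3 (I = -3 + 0 = -3)
I² = (-3)² = 9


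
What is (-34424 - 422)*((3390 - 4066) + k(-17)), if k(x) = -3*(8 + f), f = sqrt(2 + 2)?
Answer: 24601276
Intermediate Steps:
f = 2 (f = sqrt(4) = 2)
k(x) = -30 (k(x) = -3*(8 + 2) = -3*10 = -30)
(-34424 - 422)*((3390 - 4066) + k(-17)) = (-34424 - 422)*((3390 - 4066) - 30) = -34846*(-676 - 30) = -34846*(-706) = 24601276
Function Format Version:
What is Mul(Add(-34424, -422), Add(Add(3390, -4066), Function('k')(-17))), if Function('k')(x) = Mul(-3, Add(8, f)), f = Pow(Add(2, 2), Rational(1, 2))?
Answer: 24601276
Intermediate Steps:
f = 2 (f = Pow(4, Rational(1, 2)) = 2)
Function('k')(x) = -30 (Function('k')(x) = Mul(-3, Add(8, 2)) = Mul(-3, 10) = -30)
Mul(Add(-34424, -422), Add(Add(3390, -4066), Function('k')(-17))) = Mul(Add(-34424, -422), Add(Add(3390, -4066), -30)) = Mul(-34846, Add(-676, -30)) = Mul(-34846, -706) = 24601276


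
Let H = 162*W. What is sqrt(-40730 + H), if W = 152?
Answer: I*sqrt(16106) ≈ 126.91*I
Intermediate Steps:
H = 24624 (H = 162*152 = 24624)
sqrt(-40730 + H) = sqrt(-40730 + 24624) = sqrt(-16106) = I*sqrt(16106)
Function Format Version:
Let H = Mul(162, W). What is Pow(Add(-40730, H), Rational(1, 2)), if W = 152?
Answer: Mul(I, Pow(16106, Rational(1, 2))) ≈ Mul(126.91, I)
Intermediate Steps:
H = 24624 (H = Mul(162, 152) = 24624)
Pow(Add(-40730, H), Rational(1, 2)) = Pow(Add(-40730, 24624), Rational(1, 2)) = Pow(-16106, Rational(1, 2)) = Mul(I, Pow(16106, Rational(1, 2)))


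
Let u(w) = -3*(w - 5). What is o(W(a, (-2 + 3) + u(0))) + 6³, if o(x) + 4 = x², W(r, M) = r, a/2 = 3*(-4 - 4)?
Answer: 2516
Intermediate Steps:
u(w) = 15 - 3*w (u(w) = -3*(-5 + w) = 15 - 3*w)
a = -48 (a = 2*(3*(-4 - 4)) = 2*(3*(-8)) = 2*(-24) = -48)
o(x) = -4 + x²
o(W(a, (-2 + 3) + u(0))) + 6³ = (-4 + (-48)²) + 6³ = (-4 + 2304) + 216 = 2300 + 216 = 2516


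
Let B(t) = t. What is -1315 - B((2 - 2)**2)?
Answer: -1315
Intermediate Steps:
-1315 - B((2 - 2)**2) = -1315 - (2 - 2)**2 = -1315 - 1*0**2 = -1315 - 1*0 = -1315 + 0 = -1315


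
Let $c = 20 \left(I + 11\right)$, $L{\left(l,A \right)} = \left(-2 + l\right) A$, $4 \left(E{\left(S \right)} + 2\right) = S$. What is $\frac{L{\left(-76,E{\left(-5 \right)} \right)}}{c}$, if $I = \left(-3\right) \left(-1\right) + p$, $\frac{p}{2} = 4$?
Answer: $\frac{507}{880} \approx 0.57614$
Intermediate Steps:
$p = 8$ ($p = 2 \cdot 4 = 8$)
$E{\left(S \right)} = -2 + \frac{S}{4}$
$I = 11$ ($I = \left(-3\right) \left(-1\right) + 8 = 3 + 8 = 11$)
$L{\left(l,A \right)} = A \left(-2 + l\right)$
$c = 440$ ($c = 20 \left(11 + 11\right) = 20 \cdot 22 = 440$)
$\frac{L{\left(-76,E{\left(-5 \right)} \right)}}{c} = \frac{\left(-2 + \frac{1}{4} \left(-5\right)\right) \left(-2 - 76\right)}{440} = \left(-2 - \frac{5}{4}\right) \left(-78\right) \frac{1}{440} = \left(- \frac{13}{4}\right) \left(-78\right) \frac{1}{440} = \frac{507}{2} \cdot \frac{1}{440} = \frac{507}{880}$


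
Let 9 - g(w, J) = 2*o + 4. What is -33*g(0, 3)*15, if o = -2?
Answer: -4455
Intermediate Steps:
g(w, J) = 9 (g(w, J) = 9 - (2*(-2) + 4) = 9 - (-4 + 4) = 9 - 1*0 = 9 + 0 = 9)
-33*g(0, 3)*15 = -33*9*15 = -297*15 = -4455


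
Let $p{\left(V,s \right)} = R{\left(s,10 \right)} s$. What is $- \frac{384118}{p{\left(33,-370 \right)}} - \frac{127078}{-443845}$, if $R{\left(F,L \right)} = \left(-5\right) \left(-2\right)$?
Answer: $\frac{589513939}{5662850} \approx 104.1$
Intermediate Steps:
$R{\left(F,L \right)} = 10$
$p{\left(V,s \right)} = 10 s$
$- \frac{384118}{p{\left(33,-370 \right)}} - \frac{127078}{-443845} = - \frac{384118}{10 \left(-370\right)} - \frac{127078}{-443845} = - \frac{384118}{-3700} - - \frac{4382}{15305} = \left(-384118\right) \left(- \frac{1}{3700}\right) + \frac{4382}{15305} = \frac{192059}{1850} + \frac{4382}{15305} = \frac{589513939}{5662850}$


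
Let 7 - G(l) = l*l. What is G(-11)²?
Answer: 12996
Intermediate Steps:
G(l) = 7 - l² (G(l) = 7 - l*l = 7 - l²)
G(-11)² = (7 - 1*(-11)²)² = (7 - 1*121)² = (7 - 121)² = (-114)² = 12996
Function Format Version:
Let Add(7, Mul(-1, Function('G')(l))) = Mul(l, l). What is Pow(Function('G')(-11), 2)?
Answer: 12996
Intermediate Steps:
Function('G')(l) = Add(7, Mul(-1, Pow(l, 2))) (Function('G')(l) = Add(7, Mul(-1, Mul(l, l))) = Add(7, Mul(-1, Pow(l, 2))))
Pow(Function('G')(-11), 2) = Pow(Add(7, Mul(-1, Pow(-11, 2))), 2) = Pow(Add(7, Mul(-1, 121)), 2) = Pow(Add(7, -121), 2) = Pow(-114, 2) = 12996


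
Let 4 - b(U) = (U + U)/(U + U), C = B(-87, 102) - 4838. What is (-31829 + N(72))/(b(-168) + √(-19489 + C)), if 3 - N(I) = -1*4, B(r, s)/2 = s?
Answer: -15911/4022 + 15911*I*√24123/12066 ≈ -3.956 + 204.81*I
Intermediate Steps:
B(r, s) = 2*s
C = -4634 (C = 2*102 - 4838 = 204 - 4838 = -4634)
b(U) = 3 (b(U) = 4 - (U + U)/(U + U) = 4 - 2*U/(2*U) = 4 - 2*U*1/(2*U) = 4 - 1*1 = 4 - 1 = 3)
N(I) = 7 (N(I) = 3 - (-1)*4 = 3 - 1*(-4) = 3 + 4 = 7)
(-31829 + N(72))/(b(-168) + √(-19489 + C)) = (-31829 + 7)/(3 + √(-19489 - 4634)) = -31822/(3 + √(-24123)) = -31822/(3 + I*√24123)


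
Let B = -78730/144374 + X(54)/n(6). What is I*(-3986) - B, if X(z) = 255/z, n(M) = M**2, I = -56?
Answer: 10441433490641/46777176 ≈ 2.2322e+5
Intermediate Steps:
B = -19372625/46777176 (B = -78730/144374 + (255/54)/(6**2) = -78730*1/144374 + (255*(1/54))/36 = -39365/72187 + (85/18)*(1/36) = -39365/72187 + 85/648 = -19372625/46777176 ≈ -0.41415)
I*(-3986) - B = -56*(-3986) - 1*(-19372625/46777176) = 223216 + 19372625/46777176 = 10441433490641/46777176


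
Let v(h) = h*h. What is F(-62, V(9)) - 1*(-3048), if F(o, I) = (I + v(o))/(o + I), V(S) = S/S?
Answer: 182083/61 ≈ 2985.0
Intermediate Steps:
v(h) = h**2
V(S) = 1
F(o, I) = (I + o**2)/(I + o) (F(o, I) = (I + o**2)/(o + I) = (I + o**2)/(I + o))
F(-62, V(9)) - 1*(-3048) = (1 + (-62)**2)/(1 - 62) - 1*(-3048) = (1 + 3844)/(-61) + 3048 = -1/61*3845 + 3048 = -3845/61 + 3048 = 182083/61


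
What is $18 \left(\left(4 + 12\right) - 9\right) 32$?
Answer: $4032$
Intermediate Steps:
$18 \left(\left(4 + 12\right) - 9\right) 32 = 18 \left(16 - 9\right) 32 = 18 \cdot 7 \cdot 32 = 126 \cdot 32 = 4032$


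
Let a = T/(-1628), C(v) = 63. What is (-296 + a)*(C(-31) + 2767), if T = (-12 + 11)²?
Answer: -681872935/814 ≈ -8.3768e+5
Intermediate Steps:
T = 1 (T = (-1)² = 1)
a = -1/1628 (a = 1/(-1628) = 1*(-1/1628) = -1/1628 ≈ -0.00061425)
(-296 + a)*(C(-31) + 2767) = (-296 - 1/1628)*(63 + 2767) = -481889/1628*2830 = -681872935/814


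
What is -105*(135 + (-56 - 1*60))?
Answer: -1995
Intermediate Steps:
-105*(135 + (-56 - 1*60)) = -105*(135 + (-56 - 60)) = -105*(135 - 116) = -105*19 = -1995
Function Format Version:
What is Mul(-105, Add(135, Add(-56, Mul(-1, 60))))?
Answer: -1995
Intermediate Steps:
Mul(-105, Add(135, Add(-56, Mul(-1, 60)))) = Mul(-105, Add(135, Add(-56, -60))) = Mul(-105, Add(135, -116)) = Mul(-105, 19) = -1995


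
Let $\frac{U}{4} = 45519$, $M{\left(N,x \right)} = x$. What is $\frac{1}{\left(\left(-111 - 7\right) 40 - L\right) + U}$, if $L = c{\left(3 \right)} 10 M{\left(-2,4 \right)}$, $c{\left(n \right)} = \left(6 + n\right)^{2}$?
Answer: $\frac{1}{174116} \approx 5.7433 \cdot 10^{-6}$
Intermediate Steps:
$U = 182076$ ($U = 4 \cdot 45519 = 182076$)
$L = 3240$ ($L = \left(6 + 3\right)^{2} \cdot 10 \cdot 4 = 9^{2} \cdot 10 \cdot 4 = 81 \cdot 10 \cdot 4 = 810 \cdot 4 = 3240$)
$\frac{1}{\left(\left(-111 - 7\right) 40 - L\right) + U} = \frac{1}{\left(\left(-111 - 7\right) 40 - 3240\right) + 182076} = \frac{1}{\left(\left(-118\right) 40 - 3240\right) + 182076} = \frac{1}{\left(-4720 - 3240\right) + 182076} = \frac{1}{-7960 + 182076} = \frac{1}{174116}$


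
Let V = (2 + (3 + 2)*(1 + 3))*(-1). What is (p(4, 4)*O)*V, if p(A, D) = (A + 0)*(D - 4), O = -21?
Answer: 0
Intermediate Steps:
p(A, D) = A*(-4 + D)
V = -22 (V = (2 + 5*4)*(-1) = (2 + 20)*(-1) = 22*(-1) = -22)
(p(4, 4)*O)*V = ((4*(-4 + 4))*(-21))*(-22) = ((4*0)*(-21))*(-22) = (0*(-21))*(-22) = 0*(-22) = 0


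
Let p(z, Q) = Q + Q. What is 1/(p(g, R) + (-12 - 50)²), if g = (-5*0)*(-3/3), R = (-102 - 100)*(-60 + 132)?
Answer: -1/25244 ≈ -3.9613e-5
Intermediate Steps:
R = -14544 (R = -202*72 = -14544)
g = 0 (g = 0*(-3*⅓) = 0*(-1) = 0)
p(z, Q) = 2*Q
1/(p(g, R) + (-12 - 50)²) = 1/(2*(-14544) + (-12 - 50)²) = 1/(-29088 + (-62)²) = 1/(-29088 + 3844) = 1/(-25244) = -1/25244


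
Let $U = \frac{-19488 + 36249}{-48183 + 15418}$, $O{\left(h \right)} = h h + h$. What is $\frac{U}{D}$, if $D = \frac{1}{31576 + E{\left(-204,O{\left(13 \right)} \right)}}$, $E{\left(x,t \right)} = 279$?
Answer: $- \frac{106784331}{6553} \approx -16295.0$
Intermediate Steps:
$O{\left(h \right)} = h + h^{2}$ ($O{\left(h \right)} = h^{2} + h = h + h^{2}$)
$U = - \frac{16761}{32765}$ ($U = \frac{16761}{-32765} = 16761 \left(- \frac{1}{32765}\right) = - \frac{16761}{32765} \approx -0.51155$)
$D = \frac{1}{31855}$ ($D = \frac{1}{31576 + 279} = \frac{1}{31855} \approx 3.1392 \cdot 10^{-5}$)
$\frac{U}{D} = - \frac{16761 \frac{1}{\frac{1}{31855}}}{32765} = \left(- \frac{16761}{32765}\right) 31855 = - \frac{106784331}{6553}$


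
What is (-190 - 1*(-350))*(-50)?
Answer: -8000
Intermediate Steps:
(-190 - 1*(-350))*(-50) = (-190 + 350)*(-50) = 160*(-50) = -8000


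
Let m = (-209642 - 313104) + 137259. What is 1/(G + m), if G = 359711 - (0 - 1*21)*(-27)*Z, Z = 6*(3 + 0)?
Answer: -1/35982 ≈ -2.7792e-5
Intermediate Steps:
Z = 18 (Z = 6*3 = 18)
G = 349505 (G = 359711 - (0 - 1*21)*(-27)*18 = 359711 - (0 - 21)*(-27)*18 = 359711 - (-21*(-27))*18 = 359711 - 567*18 = 359711 - 1*10206 = 359711 - 10206 = 349505)
m = -385487 (m = -522746 + 137259 = -385487)
1/(G + m) = 1/(349505 - 385487) = 1/(-35982) = -1/35982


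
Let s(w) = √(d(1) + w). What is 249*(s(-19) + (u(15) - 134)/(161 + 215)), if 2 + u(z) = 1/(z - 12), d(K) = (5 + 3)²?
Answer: -33781/376 + 747*√5 ≈ 1580.5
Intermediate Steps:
d(K) = 64 (d(K) = 8² = 64)
u(z) = -2 + 1/(-12 + z) (u(z) = -2 + 1/(z - 12) = -2 + 1/(-12 + z))
s(w) = √(64 + w)
249*(s(-19) + (u(15) - 134)/(161 + 215)) = 249*(√(64 - 19) + ((25 - 2*15)/(-12 + 15) - 134)/(161 + 215)) = 249*(√45 + ((25 - 30)/3 - 134)/376) = 249*(3*√5 + ((⅓)*(-5) - 134)*(1/376)) = 249*(3*√5 + (-5/3 - 134)*(1/376)) = 249*(3*√5 - 407/3*1/376) = 249*(3*√5 - 407/1128) = 249*(-407/1128 + 3*√5) = -33781/376 + 747*√5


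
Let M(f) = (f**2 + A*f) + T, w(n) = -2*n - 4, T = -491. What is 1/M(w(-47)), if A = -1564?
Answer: -1/133151 ≈ -7.5103e-6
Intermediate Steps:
w(n) = -4 - 2*n
M(f) = -491 + f**2 - 1564*f (M(f) = (f**2 - 1564*f) - 491 = -491 + f**2 - 1564*f)
1/M(w(-47)) = 1/(-491 + (-4 - 2*(-47))**2 - 1564*(-4 - 2*(-47))) = 1/(-491 + (-4 + 94)**2 - 1564*(-4 + 94)) = 1/(-491 + 90**2 - 1564*90) = 1/(-491 + 8100 - 140760) = 1/(-133151) = -1/133151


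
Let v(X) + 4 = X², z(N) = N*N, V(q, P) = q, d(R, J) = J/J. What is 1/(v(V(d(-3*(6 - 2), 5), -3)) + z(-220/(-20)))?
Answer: 1/118 ≈ 0.0084746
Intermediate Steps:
d(R, J) = 1
z(N) = N²
v(X) = -4 + X²
1/(v(V(d(-3*(6 - 2), 5), -3)) + z(-220/(-20))) = 1/((-4 + 1²) + (-220/(-20))²) = 1/((-4 + 1) + (-220*(-1/20))²) = 1/(-3 + 11²) = 1/(-3 + 121) = 1/118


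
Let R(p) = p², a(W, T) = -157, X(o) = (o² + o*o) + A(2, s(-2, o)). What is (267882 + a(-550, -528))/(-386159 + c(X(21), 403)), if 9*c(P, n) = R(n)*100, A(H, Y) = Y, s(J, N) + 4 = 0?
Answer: 2409525/12765469 ≈ 0.18875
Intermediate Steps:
s(J, N) = -4 (s(J, N) = -4 + 0 = -4)
X(o) = -4 + 2*o² (X(o) = (o² + o*o) - 4 = (o² + o²) - 4 = 2*o² - 4 = -4 + 2*o²)
c(P, n) = 100*n²/9 (c(P, n) = (n²*100)/9 = (100*n²)/9 = 100*n²/9)
(267882 + a(-550, -528))/(-386159 + c(X(21), 403)) = (267882 - 157)/(-386159 + (100/9)*403²) = 267725/(-386159 + (100/9)*162409) = 267725/(-386159 + 16240900/9) = 267725/(12765469/9) = 267725*(9/12765469) = 2409525/12765469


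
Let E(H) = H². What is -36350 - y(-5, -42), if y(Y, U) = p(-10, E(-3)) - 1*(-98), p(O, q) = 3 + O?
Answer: -36441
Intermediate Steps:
y(Y, U) = 91 (y(Y, U) = (3 - 10) - 1*(-98) = -7 + 98 = 91)
-36350 - y(-5, -42) = -36350 - 1*91 = -36350 - 91 = -36441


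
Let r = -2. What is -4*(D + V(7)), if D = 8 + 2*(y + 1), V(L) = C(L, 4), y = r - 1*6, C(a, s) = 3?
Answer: 12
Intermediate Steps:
y = -8 (y = -2 - 1*6 = -2 - 6 = -8)
V(L) = 3
D = -6 (D = 8 + 2*(-8 + 1) = 8 + 2*(-7) = 8 - 14 = -6)
-4*(D + V(7)) = -4*(-6 + 3) = -4*(-3) = 12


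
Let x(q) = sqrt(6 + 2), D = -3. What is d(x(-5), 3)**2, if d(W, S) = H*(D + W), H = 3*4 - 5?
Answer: 833 - 588*sqrt(2) ≈ 1.4424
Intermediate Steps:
x(q) = 2*sqrt(2) (x(q) = sqrt(8) = 2*sqrt(2))
H = 7 (H = 12 - 5 = 7)
d(W, S) = -21 + 7*W (d(W, S) = 7*(-3 + W) = -21 + 7*W)
d(x(-5), 3)**2 = (-21 + 7*(2*sqrt(2)))**2 = (-21 + 14*sqrt(2))**2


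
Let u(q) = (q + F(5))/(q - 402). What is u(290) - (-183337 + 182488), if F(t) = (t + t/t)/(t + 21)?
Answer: 176053/208 ≈ 846.41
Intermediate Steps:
F(t) = (1 + t)/(21 + t) (F(t) = (t + 1)/(21 + t) = (1 + t)/(21 + t))
u(q) = (3/13 + q)/(-402 + q) (u(q) = (q + (1 + 5)/(21 + 5))/(q - 402) = (q + 6/26)/(-402 + q) = (q + (1/26)*6)/(-402 + q) = (q + 3/13)/(-402 + q) = (3/13 + q)/(-402 + q))
u(290) - (-183337 + 182488) = (3/13 + 290)/(-402 + 290) - (-183337 + 182488) = (3773/13)/(-112) - 1*(-849) = -1/112*3773/13 + 849 = -539/208 + 849 = 176053/208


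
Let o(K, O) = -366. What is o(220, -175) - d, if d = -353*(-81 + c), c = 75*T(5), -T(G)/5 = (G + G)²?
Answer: -13266459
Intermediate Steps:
T(G) = -20*G² (T(G) = -5*(G + G)² = -5*4*G² = -20*G²)
c = -37500 (c = 75*(-20*5²) = 75*(-20*25) = 75*(-500) = -37500)
d = 13266093 (d = -353*(-81 - 37500) = -353*(-37581) = 13266093)
o(220, -175) - d = -366 - 1*13266093 = -366 - 13266093 = -13266459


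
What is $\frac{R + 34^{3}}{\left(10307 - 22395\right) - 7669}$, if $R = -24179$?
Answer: $- \frac{15125}{19757} \approx -0.76555$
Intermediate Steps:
$\frac{R + 34^{3}}{\left(10307 - 22395\right) - 7669} = \frac{-24179 + 34^{3}}{\left(10307 - 22395\right) - 7669} = \frac{-24179 + 39304}{-12088 - 7669} = \frac{15125}{-19757} = 15125 \left(- \frac{1}{19757}\right) = - \frac{15125}{19757}$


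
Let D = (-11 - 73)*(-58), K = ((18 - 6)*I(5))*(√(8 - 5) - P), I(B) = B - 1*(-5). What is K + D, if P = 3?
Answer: 4512 + 120*√3 ≈ 4719.8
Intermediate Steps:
I(B) = 5 + B (I(B) = B + 5 = 5 + B)
K = -360 + 120*√3 (K = ((18 - 6)*(5 + 5))*(√(8 - 5) - 1*3) = (12*10)*(√3 - 3) = 120*(-3 + √3) = -360 + 120*√3 ≈ -152.15)
D = 4872 (D = -84*(-58) = 4872)
K + D = (-360 + 120*√3) + 4872 = 4512 + 120*√3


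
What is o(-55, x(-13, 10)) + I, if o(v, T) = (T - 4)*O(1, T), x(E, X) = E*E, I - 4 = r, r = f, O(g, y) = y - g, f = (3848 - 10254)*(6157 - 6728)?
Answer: 3685550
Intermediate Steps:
f = 3657826 (f = -6406*(-571) = 3657826)
r = 3657826
I = 3657830 (I = 4 + 3657826 = 3657830)
x(E, X) = E²
o(v, T) = (-1 + T)*(-4 + T) (o(v, T) = (T - 4)*(T - 1*1) = (-4 + T)*(T - 1) = (-4 + T)*(-1 + T) = (-1 + T)*(-4 + T))
o(-55, x(-13, 10)) + I = (-1 + (-13)²)*(-4 + (-13)²) + 3657830 = (-1 + 169)*(-4 + 169) + 3657830 = 168*165 + 3657830 = 27720 + 3657830 = 3685550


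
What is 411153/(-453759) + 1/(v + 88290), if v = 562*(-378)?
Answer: -17014484699/18777454938 ≈ -0.90611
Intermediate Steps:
v = -212436
411153/(-453759) + 1/(v + 88290) = 411153/(-453759) + 1/(-212436 + 88290) = 411153*(-1/453759) + 1/(-124146) = -137051/151253 - 1/124146 = -17014484699/18777454938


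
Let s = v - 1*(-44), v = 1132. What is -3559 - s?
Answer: -4735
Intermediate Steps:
s = 1176 (s = 1132 - 1*(-44) = 1132 + 44 = 1176)
-3559 - s = -3559 - 1*1176 = -3559 - 1176 = -4735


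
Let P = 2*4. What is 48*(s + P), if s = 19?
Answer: 1296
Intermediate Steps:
P = 8
48*(s + P) = 48*(19 + 8) = 48*27 = 1296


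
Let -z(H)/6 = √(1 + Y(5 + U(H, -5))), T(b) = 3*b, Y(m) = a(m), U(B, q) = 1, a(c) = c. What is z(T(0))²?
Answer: 252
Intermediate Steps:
Y(m) = m
z(H) = -6*√7 (z(H) = -6*√(1 + (5 + 1)) = -6*√(1 + 6) = -6*√7)
z(T(0))² = (-6*√7)² = 252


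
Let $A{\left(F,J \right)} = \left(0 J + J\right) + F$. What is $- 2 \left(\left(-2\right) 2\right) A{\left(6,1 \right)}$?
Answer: $56$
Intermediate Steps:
$A{\left(F,J \right)} = F + J$ ($A{\left(F,J \right)} = \left(0 + J\right) + F = J + F = F + J$)
$- 2 \left(\left(-2\right) 2\right) A{\left(6,1 \right)} = - 2 \left(\left(-2\right) 2\right) \left(6 + 1\right) = \left(-2\right) \left(-4\right) 7 = 8 \cdot 7 = 56$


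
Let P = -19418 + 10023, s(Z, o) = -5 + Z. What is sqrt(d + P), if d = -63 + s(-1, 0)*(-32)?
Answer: I*sqrt(9266) ≈ 96.26*I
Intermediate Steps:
d = 129 (d = -63 + (-5 - 1)*(-32) = -63 - 6*(-32) = -63 + 192 = 129)
P = -9395
sqrt(d + P) = sqrt(129 - 9395) = sqrt(-9266) = I*sqrt(9266)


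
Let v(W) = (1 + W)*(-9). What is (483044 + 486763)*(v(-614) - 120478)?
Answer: -111489982527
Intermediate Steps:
v(W) = -9 - 9*W
(483044 + 486763)*(v(-614) - 120478) = (483044 + 486763)*((-9 - 9*(-614)) - 120478) = 969807*((-9 + 5526) - 120478) = 969807*(5517 - 120478) = 969807*(-114961) = -111489982527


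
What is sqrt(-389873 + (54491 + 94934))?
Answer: 136*I*sqrt(13) ≈ 490.35*I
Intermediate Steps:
sqrt(-389873 + (54491 + 94934)) = sqrt(-389873 + 149425) = sqrt(-240448) = 136*I*sqrt(13)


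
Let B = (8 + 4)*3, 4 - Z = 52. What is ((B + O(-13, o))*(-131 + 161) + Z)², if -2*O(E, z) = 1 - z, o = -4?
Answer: 915849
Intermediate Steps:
Z = -48 (Z = 4 - 1*52 = 4 - 52 = -48)
O(E, z) = -½ + z/2 (O(E, z) = -(1 - z)/2 = -½ + z/2)
B = 36 (B = 12*3 = 36)
((B + O(-13, o))*(-131 + 161) + Z)² = ((36 + (-½ + (½)*(-4)))*(-131 + 161) - 48)² = ((36 + (-½ - 2))*30 - 48)² = ((36 - 5/2)*30 - 48)² = ((67/2)*30 - 48)² = (1005 - 48)² = 957² = 915849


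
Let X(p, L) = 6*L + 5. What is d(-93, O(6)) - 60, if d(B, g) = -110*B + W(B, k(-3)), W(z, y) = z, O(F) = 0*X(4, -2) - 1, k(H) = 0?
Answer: 10077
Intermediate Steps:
X(p, L) = 5 + 6*L
O(F) = -1 (O(F) = 0*(5 + 6*(-2)) - 1 = 0*(5 - 12) - 1 = 0*(-7) - 1 = 0 - 1 = -1)
d(B, g) = -109*B (d(B, g) = -110*B + B = -109*B)
d(-93, O(6)) - 60 = -109*(-93) - 60 = 10137 - 60 = 10077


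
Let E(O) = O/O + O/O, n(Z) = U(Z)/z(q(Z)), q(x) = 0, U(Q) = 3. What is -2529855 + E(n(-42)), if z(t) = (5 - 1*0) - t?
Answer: -2529853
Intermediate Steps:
z(t) = 5 - t (z(t) = (5 + 0) - t = 5 - t)
n(Z) = ⅗ (n(Z) = 3/(5 - 1*0) = 3/(5 + 0) = 3/5 = 3*(⅕) = ⅗)
E(O) = 2 (E(O) = 1 + 1 = 2)
-2529855 + E(n(-42)) = -2529855 + 2 = -2529853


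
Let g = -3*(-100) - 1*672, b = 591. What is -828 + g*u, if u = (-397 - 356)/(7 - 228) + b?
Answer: -49050396/221 ≈ -2.2195e+5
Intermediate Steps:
g = -372 (g = 300 - 672 = -372)
u = 131364/221 (u = (-397 - 356)/(7 - 228) + 591 = -753/(-221) + 591 = -753*(-1/221) + 591 = 753/221 + 591 = 131364/221 ≈ 594.41)
-828 + g*u = -828 - 372*131364/221 = -828 - 48867408/221 = -49050396/221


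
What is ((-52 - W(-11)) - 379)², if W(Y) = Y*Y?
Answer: 304704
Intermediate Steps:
W(Y) = Y²
((-52 - W(-11)) - 379)² = ((-52 - 1*(-11)²) - 379)² = ((-52 - 1*121) - 379)² = ((-52 - 121) - 379)² = (-173 - 379)² = (-552)² = 304704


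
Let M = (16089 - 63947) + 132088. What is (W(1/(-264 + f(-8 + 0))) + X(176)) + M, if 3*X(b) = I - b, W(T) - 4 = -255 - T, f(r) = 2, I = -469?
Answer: 21946169/262 ≈ 83764.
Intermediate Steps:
M = 84230 (M = -47858 + 132088 = 84230)
W(T) = -251 - T (W(T) = 4 + (-255 - T) = -251 - T)
X(b) = -469/3 - b/3 (X(b) = (-469 - b)/3 = -469/3 - b/3)
(W(1/(-264 + f(-8 + 0))) + X(176)) + M = ((-251 - 1/(-264 + 2)) + (-469/3 - 1/3*176)) + 84230 = ((-251 - 1/(-262)) + (-469/3 - 176/3)) + 84230 = ((-251 - 1*(-1/262)) - 215) + 84230 = ((-251 + 1/262) - 215) + 84230 = (-65761/262 - 215) + 84230 = -122091/262 + 84230 = 21946169/262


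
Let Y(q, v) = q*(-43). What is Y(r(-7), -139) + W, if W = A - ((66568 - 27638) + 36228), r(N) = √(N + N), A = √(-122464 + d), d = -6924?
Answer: -75158 - 43*I*√14 + 2*I*√32347 ≈ -75158.0 + 198.81*I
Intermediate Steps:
A = 2*I*√32347 (A = √(-122464 - 6924) = √(-129388) = 2*I*√32347 ≈ 359.71*I)
r(N) = √2*√N (r(N) = √(2*N) = √2*√N)
Y(q, v) = -43*q
W = -75158 + 2*I*√32347 (W = 2*I*√32347 - ((66568 - 27638) + 36228) = 2*I*√32347 - (38930 + 36228) = 2*I*√32347 - 1*75158 = 2*I*√32347 - 75158 = -75158 + 2*I*√32347 ≈ -75158.0 + 359.71*I)
Y(r(-7), -139) + W = -43*√2*√(-7) + (-75158 + 2*I*√32347) = -43*√2*I*√7 + (-75158 + 2*I*√32347) = -43*I*√14 + (-75158 + 2*I*√32347) = -75158 - 43*I*√14 + 2*I*√32347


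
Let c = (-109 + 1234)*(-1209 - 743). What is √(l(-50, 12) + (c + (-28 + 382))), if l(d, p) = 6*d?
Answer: 3*I*√243994 ≈ 1481.9*I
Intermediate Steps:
c = -2196000 (c = 1125*(-1952) = -2196000)
√(l(-50, 12) + (c + (-28 + 382))) = √(6*(-50) + (-2196000 + (-28 + 382))) = √(-300 + (-2196000 + 354)) = √(-300 - 2195646) = √(-2195946) = 3*I*√243994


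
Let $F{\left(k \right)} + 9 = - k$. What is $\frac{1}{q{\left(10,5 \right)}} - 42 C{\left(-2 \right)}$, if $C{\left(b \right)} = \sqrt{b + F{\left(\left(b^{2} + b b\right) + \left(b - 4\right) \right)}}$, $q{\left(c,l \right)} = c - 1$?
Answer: $\frac{1}{9} - 42 i \sqrt{13} \approx 0.11111 - 151.43 i$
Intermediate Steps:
$q{\left(c,l \right)} = -1 + c$ ($q{\left(c,l \right)} = c - 1 = -1 + c$)
$F{\left(k \right)} = -9 - k$
$C{\left(b \right)} = \sqrt{-5 - 2 b^{2}}$ ($C{\left(b \right)} = \sqrt{b - \left(5 + b + b^{2} + b b\right)} = \sqrt{b - \left(5 + b + 2 b^{2}\right)} = \sqrt{-5 - 2 b^{2}}$)
$\frac{1}{q{\left(10,5 \right)}} - 42 C{\left(-2 \right)} = \frac{1}{-1 + 10} - 42 \sqrt{-5 - 2 \left(-2\right)^{2}} = \frac{1}{9} - 42 \sqrt{-5 - 8} = \frac{1}{9} - 42 \sqrt{-13} = \frac{1}{9} - 42 i \sqrt{13}$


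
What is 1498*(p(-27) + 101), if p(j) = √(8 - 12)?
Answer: 151298 + 2996*I ≈ 1.513e+5 + 2996.0*I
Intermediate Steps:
p(j) = 2*I (p(j) = √(-4) = 2*I)
1498*(p(-27) + 101) = 1498*(2*I + 101) = 1498*(101 + 2*I) = 151298 + 2996*I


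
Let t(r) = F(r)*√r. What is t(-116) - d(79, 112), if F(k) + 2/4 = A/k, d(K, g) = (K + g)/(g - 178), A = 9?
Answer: 191/66 - 67*I*√29/58 ≈ 2.8939 - 6.2208*I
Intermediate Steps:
d(K, g) = (K + g)/(-178 + g)
F(k) = -½ + 9/k
t(r) = (18 - r)/(2*√r) (t(r) = ((18 - r)/(2*r))*√r = (18 - r)/(2*√r))
t(-116) - d(79, 112) = (18 - 1*(-116))/(2*√(-116)) - (79 + 112)/(-178 + 112) = (-I*√29/58)*(18 + 116)/2 - 191/(-66) = (½)*(-I*√29/58)*134 - (-1)*191/66 = -67*I*√29/58 - 1*(-191/66) = -67*I*√29/58 + 191/66 = 191/66 - 67*I*√29/58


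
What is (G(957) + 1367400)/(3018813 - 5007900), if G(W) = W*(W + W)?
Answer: -1066366/663029 ≈ -1.6083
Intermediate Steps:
G(W) = 2*W² (G(W) = W*(2*W) = 2*W²)
(G(957) + 1367400)/(3018813 - 5007900) = (2*957² + 1367400)/(3018813 - 5007900) = (2*915849 + 1367400)/(-1989087) = (1831698 + 1367400)*(-1/1989087) = 3199098*(-1/1989087) = -1066366/663029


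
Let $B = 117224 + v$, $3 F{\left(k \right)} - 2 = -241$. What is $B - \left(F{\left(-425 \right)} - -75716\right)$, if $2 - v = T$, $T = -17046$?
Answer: $\frac{175907}{3} \approx 58636.0$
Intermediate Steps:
$F{\left(k \right)} = - \frac{239}{3}$ ($F{\left(k \right)} = \frac{2}{3} + \frac{1}{3} \left(-241\right) = \frac{2}{3} - \frac{241}{3} = - \frac{239}{3}$)
$v = 17048$ ($v = 2 - -17046 = 2 + 17046 = 17048$)
$B = 134272$ ($B = 117224 + 17048 = 134272$)
$B - \left(F{\left(-425 \right)} - -75716\right) = 134272 - \left(- \frac{239}{3} - -75716\right) = 134272 - \left(- \frac{239}{3} + 75716\right) = 134272 - \frac{226909}{3} = \frac{175907}{3}$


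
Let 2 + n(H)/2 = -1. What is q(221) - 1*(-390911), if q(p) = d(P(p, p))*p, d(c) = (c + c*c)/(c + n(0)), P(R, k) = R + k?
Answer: 106855161/218 ≈ 4.9016e+5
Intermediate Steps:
n(H) = -6 (n(H) = -4 + 2*(-1) = -4 - 2 = -6)
d(c) = (c + c²)/(-6 + c) (d(c) = (c + c*c)/(c - 6) = (c + c²)/(-6 + c))
q(p) = 2*p²*(1 + 2*p)/(-6 + 2*p) (q(p) = ((p + p)*(1 + (p + p))/(-6 + (p + p)))*p = ((2*p)*(1 + 2*p)/(-6 + 2*p))*p = (2*p*(1 + 2*p)/(-6 + 2*p))*p = 2*p²*(1 + 2*p)/(-6 + 2*p))
q(221) - 1*(-390911) = 221²*(1 + 2*221)/(-3 + 221) - 1*(-390911) = 48841*(1 + 442)/218 + 390911 = 48841*(1/218)*443 + 390911 = 21636563/218 + 390911 = 106855161/218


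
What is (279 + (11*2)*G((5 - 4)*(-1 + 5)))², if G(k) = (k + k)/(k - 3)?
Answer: 207025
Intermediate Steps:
G(k) = 2*k/(-3 + k) (G(k) = (2*k)/(-3 + k) = 2*k/(-3 + k))
(279 + (11*2)*G((5 - 4)*(-1 + 5)))² = (279 + (11*2)*(2*((5 - 4)*(-1 + 5))/(-3 + (5 - 4)*(-1 + 5))))² = (279 + 22*(2*(1*4)/(-3 + 1*4)))² = (279 + 22*(2*4/(-3 + 4)))² = (279 + 22*(2*4/1))² = (279 + 22*(2*4*1))² = (279 + 22*8)² = (279 + 176)² = 455² = 207025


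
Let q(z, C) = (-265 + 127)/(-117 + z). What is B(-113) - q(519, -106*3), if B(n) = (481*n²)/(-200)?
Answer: -411501963/13400 ≈ -30709.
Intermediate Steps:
q(z, C) = -138/(-117 + z)
B(n) = -481*n²/200 (B(n) = (481*n²)*(-1/200) = -481*n²/200)
B(-113) - q(519, -106*3) = -481/200*(-113)² - (-138)/(-117 + 519) = -481/200*12769 - (-138)/402 = -6141889/200 - (-138)/402 = -6141889/200 - 1*(-23/67) = -6141889/200 + 23/67 = -411501963/13400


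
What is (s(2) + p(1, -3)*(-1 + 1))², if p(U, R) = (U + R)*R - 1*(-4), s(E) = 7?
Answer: 49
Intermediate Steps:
p(U, R) = 4 + R*(R + U) (p(U, R) = (R + U)*R + 4 = R*(R + U) + 4 = 4 + R*(R + U))
(s(2) + p(1, -3)*(-1 + 1))² = (7 + (4 + (-3)² - 3*1)*(-1 + 1))² = (7 + (4 + 9 - 3)*0)² = (7 + 10*0)² = (7 + 0)² = 7² = 49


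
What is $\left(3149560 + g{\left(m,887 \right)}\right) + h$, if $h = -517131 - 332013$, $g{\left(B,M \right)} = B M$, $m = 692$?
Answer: $2914220$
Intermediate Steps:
$h = -849144$
$\left(3149560 + g{\left(m,887 \right)}\right) + h = \left(3149560 + 692 \cdot 887\right) - 849144 = \left(3149560 + 613804\right) - 849144 = 3763364 - 849144 = 2914220$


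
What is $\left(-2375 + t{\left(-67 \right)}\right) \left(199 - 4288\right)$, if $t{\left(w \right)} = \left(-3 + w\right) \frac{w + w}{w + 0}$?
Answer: $10283835$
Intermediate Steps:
$t{\left(w \right)} = -6 + 2 w$ ($t{\left(w \right)} = \left(-3 + w\right) \frac{2 w}{w} = \left(-3 + w\right) 2 = -6 + 2 w$)
$\left(-2375 + t{\left(-67 \right)}\right) \left(199 - 4288\right) = \left(-2375 + \left(-6 + 2 \left(-67\right)\right)\right) \left(199 - 4288\right) = \left(-2375 - 140\right) \left(-4089\right) = \left(-2515\right) \left(-4089\right) = 10283835$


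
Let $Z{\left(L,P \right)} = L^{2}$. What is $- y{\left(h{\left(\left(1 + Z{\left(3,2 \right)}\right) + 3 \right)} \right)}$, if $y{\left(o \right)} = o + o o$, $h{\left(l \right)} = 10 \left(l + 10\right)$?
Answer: $-53130$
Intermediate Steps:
$h{\left(l \right)} = 100 + 10 l$ ($h{\left(l \right)} = 10 \left(10 + l\right) = 100 + 10 l$)
$y{\left(o \right)} = o + o^{2}$
$- y{\left(h{\left(\left(1 + Z{\left(3,2 \right)}\right) + 3 \right)} \right)} = - \left(100 + 10 \left(\left(1 + 3^{2}\right) + 3\right)\right) \left(1 + \left(100 + 10 \left(\left(1 + 3^{2}\right) + 3\right)\right)\right) = - \left(100 + 10 \left(\left(1 + 9\right) + 3\right)\right) \left(1 + \left(100 + 10 \left(\left(1 + 9\right) + 3\right)\right)\right) = - \left(100 + 10 \left(10 + 3\right)\right) \left(1 + \left(100 + 10 \left(10 + 3\right)\right)\right) = - \left(100 + 10 \cdot 13\right) \left(1 + \left(100 + 10 \cdot 13\right)\right) = - \left(100 + 130\right) \left(1 + \left(100 + 130\right)\right) = - 230 \left(1 + 230\right) = - 230 \cdot 231 = \left(-1\right) 53130 = -53130$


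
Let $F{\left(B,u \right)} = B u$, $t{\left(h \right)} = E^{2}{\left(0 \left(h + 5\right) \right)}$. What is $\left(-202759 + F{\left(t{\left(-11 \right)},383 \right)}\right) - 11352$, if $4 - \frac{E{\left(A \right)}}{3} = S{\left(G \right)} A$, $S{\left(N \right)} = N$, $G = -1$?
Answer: $-158959$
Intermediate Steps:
$E{\left(A \right)} = 12 + 3 A$ ($E{\left(A \right)} = 12 - 3 \left(- A\right) = 12 + 3 A$)
$t{\left(h \right)} = 144$ ($t{\left(h \right)} = \left(12 + 3 \cdot 0 \left(h + 5\right)\right)^{2} = \left(12 + 3 \cdot 0 \left(5 + h\right)\right)^{2} = \left(12 + 3 \cdot 0\right)^{2} = \left(12 + 0\right)^{2} = 12^{2} = 144$)
$\left(-202759 + F{\left(t{\left(-11 \right)},383 \right)}\right) - 11352 = \left(-202759 + 144 \cdot 383\right) - 11352 = \left(-202759 + 55152\right) - 11352 = -147607 - 11352 = -158959$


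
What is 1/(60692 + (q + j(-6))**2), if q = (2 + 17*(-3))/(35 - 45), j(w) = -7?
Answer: 100/6069641 ≈ 1.6475e-5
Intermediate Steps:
q = 49/10 (q = (2 - 51)/(-10) = -49*(-1/10) = 49/10 ≈ 4.9000)
1/(60692 + (q + j(-6))**2) = 1/(60692 + (49/10 - 7)**2) = 1/(60692 + (-21/10)**2) = 1/(60692 + 441/100) = 1/(6069641/100) = 100/6069641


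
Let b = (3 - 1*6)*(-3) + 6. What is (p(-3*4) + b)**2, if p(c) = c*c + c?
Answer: 21609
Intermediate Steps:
b = 15 (b = (3 - 6)*(-3) + 6 = -3*(-3) + 6 = 9 + 6 = 15)
p(c) = c + c**2 (p(c) = c**2 + c = c + c**2)
(p(-3*4) + b)**2 = ((-3*4)*(1 - 3*4) + 15)**2 = (-12*(1 - 12) + 15)**2 = (-12*(-11) + 15)**2 = (132 + 15)**2 = 147**2 = 21609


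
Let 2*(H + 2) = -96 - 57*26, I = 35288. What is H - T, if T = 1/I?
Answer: -27912809/35288 ≈ -791.00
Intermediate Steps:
H = -791 (H = -2 + (-96 - 57*26)/2 = -2 + (-96 - 1482)/2 = -2 + (1/2)*(-1578) = -2 - 789 = -791)
T = 1/35288 ≈ 2.8338e-5
H - T = -791 - 1*1/35288 = -791 - 1/35288 = -27912809/35288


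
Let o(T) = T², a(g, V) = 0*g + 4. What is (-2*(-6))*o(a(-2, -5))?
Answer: 192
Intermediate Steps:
a(g, V) = 4 (a(g, V) = 0 + 4 = 4)
(-2*(-6))*o(a(-2, -5)) = -2*(-6)*4² = 12*16 = 192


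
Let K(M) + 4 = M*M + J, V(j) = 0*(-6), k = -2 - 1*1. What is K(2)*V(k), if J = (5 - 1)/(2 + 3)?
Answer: 0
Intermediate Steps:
k = -3 (k = -2 - 1 = -3)
V(j) = 0
J = 4/5 ≈ 0.80000
K(M) = -16/5 + M**2 (K(M) = -4 + (M*M + 4/5) = -4 + (M**2 + 4/5) = -4 + (4/5 + M**2) = -16/5 + M**2)
K(2)*V(k) = (-16/5 + 2**2)*0 = (-16/5 + 4)*0 = (4/5)*0 = 0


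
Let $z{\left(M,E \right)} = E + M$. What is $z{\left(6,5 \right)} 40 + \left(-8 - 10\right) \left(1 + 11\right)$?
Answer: $224$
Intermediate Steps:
$z{\left(6,5 \right)} 40 + \left(-8 - 10\right) \left(1 + 11\right) = \left(5 + 6\right) 40 + \left(-8 - 10\right) \left(1 + 11\right) = 11 \cdot 40 + \left(-8 - 10\right) 12 = 440 - 216 = 224$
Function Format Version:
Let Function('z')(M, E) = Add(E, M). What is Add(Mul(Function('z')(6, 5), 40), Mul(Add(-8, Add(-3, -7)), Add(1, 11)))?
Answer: 224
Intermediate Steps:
Add(Mul(Function('z')(6, 5), 40), Mul(Add(-8, Add(-3, -7)), Add(1, 11))) = Add(Mul(Add(5, 6), 40), Mul(Add(-8, Add(-3, -7)), Add(1, 11))) = Add(Mul(11, 40), Mul(Add(-8, -10), 12)) = Add(440, Mul(-18, 12)) = Add(440, -216) = 224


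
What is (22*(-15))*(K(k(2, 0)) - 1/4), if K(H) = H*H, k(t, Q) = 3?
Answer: -5775/2 ≈ -2887.5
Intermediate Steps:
K(H) = H**2
(22*(-15))*(K(k(2, 0)) - 1/4) = (22*(-15))*(3**2 - 1/4) = -330*(9 - 1*1/4) = -330*(9 - 1/4) = -330*35/4 = -5775/2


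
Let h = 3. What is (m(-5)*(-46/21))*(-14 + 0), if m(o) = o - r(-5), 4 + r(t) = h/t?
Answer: -184/15 ≈ -12.267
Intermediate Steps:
r(t) = -4 + 3/t
m(o) = 23/5 + o (m(o) = o - (-4 + 3/(-5)) = o - (-4 + 3*(-⅕)) = o - (-4 - ⅗) = o - 1*(-23/5) = o + 23/5 = 23/5 + o)
(m(-5)*(-46/21))*(-14 + 0) = ((23/5 - 5)*(-46/21))*(-14 + 0) = -(-92)/(5*21)*(-14) = -⅖*(-46/21)*(-14) = (92/105)*(-14) = -184/15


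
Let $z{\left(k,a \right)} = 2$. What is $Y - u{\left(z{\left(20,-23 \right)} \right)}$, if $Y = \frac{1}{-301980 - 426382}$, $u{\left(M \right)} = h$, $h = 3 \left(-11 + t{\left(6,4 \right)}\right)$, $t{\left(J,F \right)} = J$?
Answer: $\frac{10925429}{728362} \approx 15.0$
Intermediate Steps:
$h = -15$ ($h = 3 \left(-11 + 6\right) = 3 \left(-5\right) = -15$)
$u{\left(M \right)} = -15$
$Y = - \frac{1}{728362}$ ($Y = \frac{1}{-728362} = - \frac{1}{728362} \approx -1.3729 \cdot 10^{-6}$)
$Y - u{\left(z{\left(20,-23 \right)} \right)} = - \frac{1}{728362} - -15 = - \frac{1}{728362} + 15 = \frac{10925429}{728362}$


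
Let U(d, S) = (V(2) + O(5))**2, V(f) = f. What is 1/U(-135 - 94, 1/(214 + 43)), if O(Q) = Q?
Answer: 1/49 ≈ 0.020408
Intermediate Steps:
U(d, S) = 49 (U(d, S) = (2 + 5)**2 = 7**2 = 49)
1/U(-135 - 94, 1/(214 + 43)) = 1/49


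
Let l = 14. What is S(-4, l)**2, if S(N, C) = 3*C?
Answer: 1764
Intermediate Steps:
S(-4, l)**2 = (3*14)**2 = 42**2 = 1764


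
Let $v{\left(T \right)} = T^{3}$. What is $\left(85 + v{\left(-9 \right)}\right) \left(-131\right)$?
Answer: $84364$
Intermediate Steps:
$\left(85 + v{\left(-9 \right)}\right) \left(-131\right) = \left(85 + \left(-9\right)^{3}\right) \left(-131\right) = \left(85 - 729\right) \left(-131\right) = \left(-644\right) \left(-131\right) = 84364$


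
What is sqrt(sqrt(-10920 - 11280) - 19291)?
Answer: sqrt(-19291 + 10*I*sqrt(222)) ≈ 0.5364 + 138.89*I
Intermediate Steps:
sqrt(sqrt(-10920 - 11280) - 19291) = sqrt(sqrt(-22200) - 19291) = sqrt(10*I*sqrt(222) - 19291) = sqrt(-19291 + 10*I*sqrt(222))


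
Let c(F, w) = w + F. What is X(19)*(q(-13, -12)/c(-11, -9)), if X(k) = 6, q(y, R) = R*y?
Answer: -234/5 ≈ -46.800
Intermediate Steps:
c(F, w) = F + w
X(19)*(q(-13, -12)/c(-11, -9)) = 6*((-12*(-13))/(-11 - 9)) = 6*(156/(-20)) = 6*(156*(-1/20)) = 6*(-39/5) = -234/5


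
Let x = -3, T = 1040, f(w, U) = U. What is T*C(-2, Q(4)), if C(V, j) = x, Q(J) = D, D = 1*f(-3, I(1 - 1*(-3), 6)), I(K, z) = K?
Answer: -3120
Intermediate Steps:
D = 4 (D = 1*(1 - 1*(-3)) = 1*(1 + 3) = 1*4 = 4)
Q(J) = 4
C(V, j) = -3
T*C(-2, Q(4)) = 1040*(-3) = -3120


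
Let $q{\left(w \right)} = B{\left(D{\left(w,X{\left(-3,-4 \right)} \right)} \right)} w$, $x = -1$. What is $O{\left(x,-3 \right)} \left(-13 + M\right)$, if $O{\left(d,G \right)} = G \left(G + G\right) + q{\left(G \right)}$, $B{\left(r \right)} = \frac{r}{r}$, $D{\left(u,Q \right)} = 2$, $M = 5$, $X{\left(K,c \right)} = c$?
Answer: $-120$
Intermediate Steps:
$B{\left(r \right)} = 1$
$q{\left(w \right)} = w$ ($q{\left(w \right)} = 1 w = w$)
$O{\left(d,G \right)} = G + 2 G^{2}$ ($O{\left(d,G \right)} = G \left(G + G\right) + G = G 2 G + G = 2 G^{2} + G = G + 2 G^{2}$)
$O{\left(x,-3 \right)} \left(-13 + M\right) = - 3 \left(1 + 2 \left(-3\right)\right) \left(-13 + 5\right) = - 3 \left(1 - 6\right) \left(-8\right) = \left(-3\right) \left(-5\right) \left(-8\right) = 15 \left(-8\right) = -120$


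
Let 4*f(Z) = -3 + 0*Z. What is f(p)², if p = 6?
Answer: 9/16 ≈ 0.56250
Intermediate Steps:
f(Z) = -¾ (f(Z) = (-3 + 0*Z)/4 = (-3 + 0)/4 = (¼)*(-3) = -¾)
f(p)² = (-¾)² = 9/16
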